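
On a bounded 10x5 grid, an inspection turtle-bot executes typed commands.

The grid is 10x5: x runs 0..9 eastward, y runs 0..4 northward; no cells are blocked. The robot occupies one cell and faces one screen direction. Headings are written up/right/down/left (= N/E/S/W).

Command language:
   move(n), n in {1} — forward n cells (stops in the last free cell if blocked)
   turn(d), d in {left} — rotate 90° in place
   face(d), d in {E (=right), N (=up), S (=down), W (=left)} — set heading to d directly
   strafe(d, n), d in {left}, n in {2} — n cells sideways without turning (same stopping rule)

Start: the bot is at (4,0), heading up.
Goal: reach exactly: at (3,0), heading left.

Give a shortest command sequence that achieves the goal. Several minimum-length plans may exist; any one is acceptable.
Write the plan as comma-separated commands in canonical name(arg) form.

face(W), move(1)

from: at (4,0), heading up
step 1 (face(W)): at (4,0), heading left
step 2 (move(1)): at (3,0), heading left
minimal: 2 command(s), checked below 2.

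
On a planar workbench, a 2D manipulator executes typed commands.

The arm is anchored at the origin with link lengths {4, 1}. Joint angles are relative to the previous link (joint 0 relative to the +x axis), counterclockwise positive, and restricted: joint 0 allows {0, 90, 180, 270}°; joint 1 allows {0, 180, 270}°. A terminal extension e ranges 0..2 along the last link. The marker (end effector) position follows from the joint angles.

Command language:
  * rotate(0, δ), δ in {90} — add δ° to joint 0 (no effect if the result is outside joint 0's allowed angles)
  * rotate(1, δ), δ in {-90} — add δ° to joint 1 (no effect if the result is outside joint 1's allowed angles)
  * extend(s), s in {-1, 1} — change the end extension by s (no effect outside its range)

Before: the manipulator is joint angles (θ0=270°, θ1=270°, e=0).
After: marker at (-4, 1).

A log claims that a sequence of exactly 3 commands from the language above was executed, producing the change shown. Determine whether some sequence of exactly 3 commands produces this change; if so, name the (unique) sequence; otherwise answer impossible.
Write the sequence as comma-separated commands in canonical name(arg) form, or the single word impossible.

start: joint angles (θ0=270°, θ1=270°, e=0)
[1] after rotate(0, 90): joint angles (θ0=0°, θ1=270°, e=0)
[2] after rotate(0, 90): joint angles (θ0=90°, θ1=270°, e=0)
[3] after rotate(0, 90): joint angles (θ0=180°, θ1=270°, e=0)
no rival 3-sequence matches.

rotate(0, 90), rotate(0, 90), rotate(0, 90)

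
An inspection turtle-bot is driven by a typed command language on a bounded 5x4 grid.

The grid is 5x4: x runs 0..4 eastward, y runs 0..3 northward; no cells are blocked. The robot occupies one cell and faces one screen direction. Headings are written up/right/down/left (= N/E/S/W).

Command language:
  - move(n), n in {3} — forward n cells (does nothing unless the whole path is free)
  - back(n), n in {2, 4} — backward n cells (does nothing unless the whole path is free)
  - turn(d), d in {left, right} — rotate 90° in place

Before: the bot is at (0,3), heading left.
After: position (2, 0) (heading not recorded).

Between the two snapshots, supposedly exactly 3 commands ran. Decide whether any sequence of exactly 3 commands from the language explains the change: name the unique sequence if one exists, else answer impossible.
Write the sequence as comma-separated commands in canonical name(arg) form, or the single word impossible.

key: running move(3) before back(2) would end elsewhere — order is forced
start: at (0,3), heading left
step 1 (back(2)): at (2,3), heading left
step 2 (turn(left)): at (2,3), heading down
step 3 (move(3)): at (2,0), heading down
no rival 3-sequence matches.

back(2), turn(left), move(3)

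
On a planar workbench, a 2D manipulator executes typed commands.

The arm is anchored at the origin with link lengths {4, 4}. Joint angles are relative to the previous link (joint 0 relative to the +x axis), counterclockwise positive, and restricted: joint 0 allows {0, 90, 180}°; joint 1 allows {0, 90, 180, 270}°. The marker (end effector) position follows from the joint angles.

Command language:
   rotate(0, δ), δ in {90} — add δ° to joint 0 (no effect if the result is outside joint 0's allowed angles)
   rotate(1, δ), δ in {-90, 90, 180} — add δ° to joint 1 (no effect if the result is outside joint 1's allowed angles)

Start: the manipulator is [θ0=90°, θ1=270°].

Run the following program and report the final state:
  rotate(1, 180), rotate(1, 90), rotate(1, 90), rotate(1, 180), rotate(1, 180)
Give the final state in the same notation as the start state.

from: [θ0=90°, θ1=270°]
1. rotate(1, 180) → [θ0=90°, θ1=90°]
2. rotate(1, 90) → [θ0=90°, θ1=180°]
3. rotate(1, 90) → [θ0=90°, θ1=270°]
4. rotate(1, 180) → [θ0=90°, θ1=90°]
5. rotate(1, 180) → [θ0=90°, θ1=270°]

[θ0=90°, θ1=270°]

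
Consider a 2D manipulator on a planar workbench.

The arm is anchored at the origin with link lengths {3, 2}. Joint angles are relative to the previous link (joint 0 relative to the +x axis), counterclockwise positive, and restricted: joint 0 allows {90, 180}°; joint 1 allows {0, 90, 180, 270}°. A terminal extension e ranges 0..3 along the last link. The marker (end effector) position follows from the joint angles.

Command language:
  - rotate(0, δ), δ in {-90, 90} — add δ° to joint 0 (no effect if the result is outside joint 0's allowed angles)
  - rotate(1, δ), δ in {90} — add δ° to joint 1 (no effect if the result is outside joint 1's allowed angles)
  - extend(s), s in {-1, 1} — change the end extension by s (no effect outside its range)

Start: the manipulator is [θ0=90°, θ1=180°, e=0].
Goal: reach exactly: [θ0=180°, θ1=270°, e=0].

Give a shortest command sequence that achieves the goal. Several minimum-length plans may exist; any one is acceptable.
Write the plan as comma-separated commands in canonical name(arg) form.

begin: [θ0=90°, θ1=180°, e=0]
step 1 (rotate(0, 90)): [θ0=180°, θ1=180°, e=0]
step 2 (rotate(1, 90)): [θ0=180°, θ1=270°, e=0]
shorter routes all fall short; 2 is best.

rotate(0, 90), rotate(1, 90)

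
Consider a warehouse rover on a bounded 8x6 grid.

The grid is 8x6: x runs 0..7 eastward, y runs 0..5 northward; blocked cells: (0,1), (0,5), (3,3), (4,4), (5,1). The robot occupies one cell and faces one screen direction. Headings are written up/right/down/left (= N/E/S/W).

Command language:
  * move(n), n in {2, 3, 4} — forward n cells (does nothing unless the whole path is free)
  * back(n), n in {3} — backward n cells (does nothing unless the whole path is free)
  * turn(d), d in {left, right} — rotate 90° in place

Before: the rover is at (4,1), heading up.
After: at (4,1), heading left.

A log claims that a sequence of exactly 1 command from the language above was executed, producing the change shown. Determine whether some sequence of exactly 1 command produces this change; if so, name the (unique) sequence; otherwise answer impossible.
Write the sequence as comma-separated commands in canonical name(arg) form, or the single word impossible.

key: parked at (4,1) the whole time — nothing moves the robot
begin: at (4,1), heading up
t=1 turn(left) ⇒ at (4,1), heading left
no rival 1-sequence matches.

turn(left)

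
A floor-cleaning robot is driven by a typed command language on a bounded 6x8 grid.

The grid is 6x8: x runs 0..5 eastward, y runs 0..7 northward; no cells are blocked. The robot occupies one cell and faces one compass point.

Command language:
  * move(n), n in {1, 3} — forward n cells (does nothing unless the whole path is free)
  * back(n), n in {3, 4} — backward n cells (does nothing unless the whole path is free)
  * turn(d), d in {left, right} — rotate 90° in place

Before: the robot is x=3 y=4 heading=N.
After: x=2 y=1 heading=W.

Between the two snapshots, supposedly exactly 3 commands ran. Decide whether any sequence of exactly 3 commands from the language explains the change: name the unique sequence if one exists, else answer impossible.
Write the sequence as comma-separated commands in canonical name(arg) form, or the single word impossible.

back(3), turn(left), move(1)

key: order matters: swapping back(3) and move(1) lands elsewhere
start: x=3 y=4 heading=N
step 1 (back(3)): x=3 y=1 heading=N
step 2 (turn(left)): x=3 y=1 heading=W
step 3 (move(1)): x=2 y=1 heading=W
no rival 3-sequence matches.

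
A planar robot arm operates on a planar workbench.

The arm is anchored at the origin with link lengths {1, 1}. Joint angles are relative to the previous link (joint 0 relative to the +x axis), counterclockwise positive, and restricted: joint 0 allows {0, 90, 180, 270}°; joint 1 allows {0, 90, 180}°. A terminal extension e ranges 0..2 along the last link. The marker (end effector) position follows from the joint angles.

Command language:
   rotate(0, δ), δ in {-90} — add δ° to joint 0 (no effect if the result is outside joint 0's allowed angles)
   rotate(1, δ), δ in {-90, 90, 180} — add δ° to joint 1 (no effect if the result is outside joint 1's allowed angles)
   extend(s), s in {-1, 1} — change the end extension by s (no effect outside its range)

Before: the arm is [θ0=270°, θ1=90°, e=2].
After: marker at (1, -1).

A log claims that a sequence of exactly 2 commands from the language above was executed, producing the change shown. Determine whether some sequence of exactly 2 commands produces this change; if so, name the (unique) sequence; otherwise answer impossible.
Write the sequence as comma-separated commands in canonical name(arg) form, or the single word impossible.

extend(-1), extend(-1)

begin: [θ0=270°, θ1=90°, e=2]
step 1 (extend(-1)): [θ0=270°, θ1=90°, e=1]
step 2 (extend(-1)): [θ0=270°, θ1=90°, e=0]
no other 2-command option fits: unique.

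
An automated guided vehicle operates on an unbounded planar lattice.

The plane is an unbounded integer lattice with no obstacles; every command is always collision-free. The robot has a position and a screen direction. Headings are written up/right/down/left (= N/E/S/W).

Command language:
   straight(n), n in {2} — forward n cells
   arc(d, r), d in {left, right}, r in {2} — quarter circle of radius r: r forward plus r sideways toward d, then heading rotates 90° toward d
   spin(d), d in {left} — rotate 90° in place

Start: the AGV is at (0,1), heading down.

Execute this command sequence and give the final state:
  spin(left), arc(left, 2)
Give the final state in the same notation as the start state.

begin: at (0,1), heading down
[1] after spin(left): at (0,1), heading right
[2] after arc(left, 2): at (2,3), heading up

at (2,3), heading up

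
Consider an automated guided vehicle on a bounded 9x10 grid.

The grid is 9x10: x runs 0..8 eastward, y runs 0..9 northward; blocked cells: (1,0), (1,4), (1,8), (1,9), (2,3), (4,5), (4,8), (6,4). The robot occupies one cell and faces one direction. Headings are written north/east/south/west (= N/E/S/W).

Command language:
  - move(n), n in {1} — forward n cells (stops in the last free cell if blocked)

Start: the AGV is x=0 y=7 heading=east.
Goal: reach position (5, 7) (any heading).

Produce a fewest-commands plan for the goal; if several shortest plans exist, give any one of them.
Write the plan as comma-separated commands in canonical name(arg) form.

t0: x=0 y=7 heading=east
[1] after move(1): x=1 y=7 heading=east
[2] after move(1): x=2 y=7 heading=east
[3] after move(1): x=3 y=7 heading=east
[4] after move(1): x=4 y=7 heading=east
[5] after move(1): x=5 y=7 heading=east
nothing shorter than 5 reaches the goal.

move(1), move(1), move(1), move(1), move(1)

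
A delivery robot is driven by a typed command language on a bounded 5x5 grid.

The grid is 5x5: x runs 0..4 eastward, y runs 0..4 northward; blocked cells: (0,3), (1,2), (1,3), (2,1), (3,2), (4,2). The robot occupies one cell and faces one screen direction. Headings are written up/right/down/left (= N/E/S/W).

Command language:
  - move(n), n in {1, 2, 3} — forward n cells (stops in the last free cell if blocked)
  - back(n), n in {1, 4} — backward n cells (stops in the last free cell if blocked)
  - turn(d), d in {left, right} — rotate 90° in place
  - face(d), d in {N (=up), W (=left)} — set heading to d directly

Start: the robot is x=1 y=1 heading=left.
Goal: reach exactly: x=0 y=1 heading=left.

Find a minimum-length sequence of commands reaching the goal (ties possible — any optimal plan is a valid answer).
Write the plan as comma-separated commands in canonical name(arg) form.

t0: x=1 y=1 heading=left
step 1 (move(2)): x=0 y=1 heading=left
nothing shorter than 1 reaches the goal.

move(2)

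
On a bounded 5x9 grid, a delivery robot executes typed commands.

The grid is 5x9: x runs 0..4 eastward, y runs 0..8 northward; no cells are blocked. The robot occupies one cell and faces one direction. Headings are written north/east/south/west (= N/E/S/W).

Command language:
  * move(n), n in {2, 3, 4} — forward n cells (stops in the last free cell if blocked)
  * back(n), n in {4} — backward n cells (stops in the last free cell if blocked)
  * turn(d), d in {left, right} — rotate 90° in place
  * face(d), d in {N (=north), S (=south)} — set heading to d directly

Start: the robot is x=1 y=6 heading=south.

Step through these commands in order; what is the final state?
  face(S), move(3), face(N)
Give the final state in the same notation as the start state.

x=1 y=3 heading=north

initial: x=1 y=6 heading=south
1. face(S) → x=1 y=6 heading=south
2. move(3) → x=1 y=3 heading=south
3. face(N) → x=1 y=3 heading=north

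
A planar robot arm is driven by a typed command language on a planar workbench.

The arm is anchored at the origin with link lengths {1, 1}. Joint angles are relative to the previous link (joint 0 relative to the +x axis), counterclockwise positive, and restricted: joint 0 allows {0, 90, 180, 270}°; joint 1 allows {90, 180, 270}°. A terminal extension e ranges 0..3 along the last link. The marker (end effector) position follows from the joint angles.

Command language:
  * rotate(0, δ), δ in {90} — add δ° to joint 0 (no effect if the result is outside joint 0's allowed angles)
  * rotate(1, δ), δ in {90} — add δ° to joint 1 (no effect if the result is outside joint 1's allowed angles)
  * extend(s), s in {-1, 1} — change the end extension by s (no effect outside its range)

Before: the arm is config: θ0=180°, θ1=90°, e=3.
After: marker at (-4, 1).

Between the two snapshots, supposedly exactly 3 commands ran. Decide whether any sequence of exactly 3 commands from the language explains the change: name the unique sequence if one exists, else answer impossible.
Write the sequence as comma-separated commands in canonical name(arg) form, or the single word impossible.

t0: config: θ0=180°, θ1=90°, e=3
1. rotate(0, 90) → config: θ0=270°, θ1=90°, e=3
2. rotate(0, 90) → config: θ0=0°, θ1=90°, e=3
3. rotate(0, 90) → config: θ0=90°, θ1=90°, e=3
no other 3-command option fits: unique.

rotate(0, 90), rotate(0, 90), rotate(0, 90)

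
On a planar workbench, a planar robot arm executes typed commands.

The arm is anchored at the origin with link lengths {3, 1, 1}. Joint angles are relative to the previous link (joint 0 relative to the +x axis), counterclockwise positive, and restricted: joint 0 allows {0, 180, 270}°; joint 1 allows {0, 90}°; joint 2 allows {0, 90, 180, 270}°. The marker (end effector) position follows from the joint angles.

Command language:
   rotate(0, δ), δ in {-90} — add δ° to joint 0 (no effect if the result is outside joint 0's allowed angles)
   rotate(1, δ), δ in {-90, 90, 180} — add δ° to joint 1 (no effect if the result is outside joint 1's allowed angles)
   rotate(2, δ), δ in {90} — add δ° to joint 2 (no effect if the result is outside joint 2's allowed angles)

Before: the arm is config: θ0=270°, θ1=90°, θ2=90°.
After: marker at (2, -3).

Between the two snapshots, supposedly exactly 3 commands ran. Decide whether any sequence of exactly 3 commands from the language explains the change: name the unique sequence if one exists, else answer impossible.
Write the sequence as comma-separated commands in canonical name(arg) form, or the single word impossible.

rotate(2, 90), rotate(2, 90), rotate(2, 90)

start: config: θ0=270°, θ1=90°, θ2=90°
t=1 rotate(2, 90) ⇒ config: θ0=270°, θ1=90°, θ2=180°
t=2 rotate(2, 90) ⇒ config: θ0=270°, θ1=90°, θ2=270°
t=3 rotate(2, 90) ⇒ config: θ0=270°, θ1=90°, θ2=0°
all 125 alternatives checked — unique.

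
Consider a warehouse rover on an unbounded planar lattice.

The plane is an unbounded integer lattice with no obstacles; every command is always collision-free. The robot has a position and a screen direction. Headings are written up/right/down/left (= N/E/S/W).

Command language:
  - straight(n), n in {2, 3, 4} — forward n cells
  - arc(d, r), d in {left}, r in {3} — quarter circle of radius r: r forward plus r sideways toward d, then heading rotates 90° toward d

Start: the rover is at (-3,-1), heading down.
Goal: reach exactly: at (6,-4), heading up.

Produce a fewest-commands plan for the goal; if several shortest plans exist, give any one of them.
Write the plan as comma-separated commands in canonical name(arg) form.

straight(3), arc(left, 3), straight(3), arc(left, 3)

t0: at (-3,-1), heading down
t=1 straight(3) ⇒ at (-3,-4), heading down
t=2 arc(left, 3) ⇒ at (0,-7), heading right
t=3 straight(3) ⇒ at (3,-7), heading right
t=4 arc(left, 3) ⇒ at (6,-4), heading up
minimal: 4 command(s), checked below 4.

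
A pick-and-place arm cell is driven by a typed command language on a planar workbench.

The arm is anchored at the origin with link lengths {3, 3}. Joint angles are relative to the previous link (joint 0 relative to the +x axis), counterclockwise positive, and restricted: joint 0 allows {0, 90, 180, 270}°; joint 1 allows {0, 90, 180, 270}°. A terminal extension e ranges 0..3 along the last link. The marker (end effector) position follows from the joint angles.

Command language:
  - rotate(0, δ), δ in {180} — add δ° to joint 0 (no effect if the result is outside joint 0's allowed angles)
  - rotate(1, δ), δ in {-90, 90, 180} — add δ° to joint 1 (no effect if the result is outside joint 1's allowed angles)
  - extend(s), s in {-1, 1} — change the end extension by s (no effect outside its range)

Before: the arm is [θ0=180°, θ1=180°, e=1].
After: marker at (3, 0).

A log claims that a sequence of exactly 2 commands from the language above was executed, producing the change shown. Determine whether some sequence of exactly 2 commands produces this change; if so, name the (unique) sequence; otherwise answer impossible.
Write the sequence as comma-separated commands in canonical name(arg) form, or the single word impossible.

begin: [θ0=180°, θ1=180°, e=1]
t=1 extend(1) ⇒ [θ0=180°, θ1=180°, e=2]
t=2 extend(1) ⇒ [θ0=180°, θ1=180°, e=3]
uniquely the one of 36 2-step routes that fits.

extend(1), extend(1)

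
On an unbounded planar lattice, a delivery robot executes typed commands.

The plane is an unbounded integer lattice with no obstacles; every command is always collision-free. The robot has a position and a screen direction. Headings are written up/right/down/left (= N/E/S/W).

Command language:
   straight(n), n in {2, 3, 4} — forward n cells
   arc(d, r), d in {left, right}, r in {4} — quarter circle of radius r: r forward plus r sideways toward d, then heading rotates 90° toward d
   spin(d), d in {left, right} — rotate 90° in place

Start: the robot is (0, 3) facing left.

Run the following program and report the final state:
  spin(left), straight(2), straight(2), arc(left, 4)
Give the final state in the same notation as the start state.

start: (0, 3) facing left
t=1 spin(left) ⇒ (0, 3) facing down
t=2 straight(2) ⇒ (0, 1) facing down
t=3 straight(2) ⇒ (0, -1) facing down
t=4 arc(left, 4) ⇒ (4, -5) facing right

(4, -5) facing right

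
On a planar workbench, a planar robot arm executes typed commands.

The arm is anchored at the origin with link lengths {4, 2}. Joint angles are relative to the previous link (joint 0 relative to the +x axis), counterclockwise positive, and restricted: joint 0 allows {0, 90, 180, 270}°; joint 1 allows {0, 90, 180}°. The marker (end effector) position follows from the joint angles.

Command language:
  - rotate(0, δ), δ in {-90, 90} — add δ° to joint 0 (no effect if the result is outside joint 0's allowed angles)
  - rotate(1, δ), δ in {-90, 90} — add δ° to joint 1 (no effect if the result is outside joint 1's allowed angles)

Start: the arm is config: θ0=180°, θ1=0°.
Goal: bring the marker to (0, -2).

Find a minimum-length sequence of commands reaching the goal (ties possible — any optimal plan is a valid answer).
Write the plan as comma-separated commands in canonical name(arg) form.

rotate(1, 90), rotate(1, 90), rotate(0, 90)

begin: config: θ0=180°, θ1=0°
1. rotate(1, 90) → config: θ0=180°, θ1=90°
2. rotate(1, 90) → config: θ0=180°, θ1=180°
3. rotate(0, 90) → config: θ0=270°, θ1=180°
shorter routes all fall short; 3 is best.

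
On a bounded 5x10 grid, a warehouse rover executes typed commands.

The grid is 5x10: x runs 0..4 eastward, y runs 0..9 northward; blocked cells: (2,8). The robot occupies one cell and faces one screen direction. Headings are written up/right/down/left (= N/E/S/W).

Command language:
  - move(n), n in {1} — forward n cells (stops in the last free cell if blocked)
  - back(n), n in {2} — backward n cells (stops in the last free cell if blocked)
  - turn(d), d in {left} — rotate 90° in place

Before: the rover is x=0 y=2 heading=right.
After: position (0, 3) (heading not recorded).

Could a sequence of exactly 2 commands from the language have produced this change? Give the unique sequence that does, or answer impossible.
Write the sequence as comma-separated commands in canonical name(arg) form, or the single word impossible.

turn(left), move(1)

key: order matters: swapping turn(left) and move(1) lands elsewhere
t0: x=0 y=2 heading=right
step 1 (turn(left)): x=0 y=2 heading=up
step 2 (move(1)): x=0 y=3 heading=up
no rival 2-sequence matches.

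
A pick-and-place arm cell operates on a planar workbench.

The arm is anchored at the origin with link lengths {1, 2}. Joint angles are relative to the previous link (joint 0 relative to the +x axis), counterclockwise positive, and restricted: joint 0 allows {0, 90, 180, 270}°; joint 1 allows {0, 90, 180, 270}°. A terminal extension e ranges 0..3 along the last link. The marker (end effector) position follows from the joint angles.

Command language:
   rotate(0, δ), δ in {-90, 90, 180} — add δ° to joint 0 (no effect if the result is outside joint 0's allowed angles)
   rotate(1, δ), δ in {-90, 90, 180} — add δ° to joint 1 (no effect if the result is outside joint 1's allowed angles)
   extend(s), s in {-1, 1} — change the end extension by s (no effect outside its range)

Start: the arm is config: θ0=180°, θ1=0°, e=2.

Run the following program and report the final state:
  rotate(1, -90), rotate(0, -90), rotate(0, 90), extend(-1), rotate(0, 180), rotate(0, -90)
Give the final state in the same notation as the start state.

begin: config: θ0=180°, θ1=0°, e=2
t=1 rotate(1, -90) ⇒ config: θ0=180°, θ1=270°, e=2
t=2 rotate(0, -90) ⇒ config: θ0=90°, θ1=270°, e=2
t=3 rotate(0, 90) ⇒ config: θ0=180°, θ1=270°, e=2
t=4 extend(-1) ⇒ config: θ0=180°, θ1=270°, e=1
t=5 rotate(0, 180) ⇒ config: θ0=0°, θ1=270°, e=1
t=6 rotate(0, -90) ⇒ config: θ0=270°, θ1=270°, e=1

config: θ0=270°, θ1=270°, e=1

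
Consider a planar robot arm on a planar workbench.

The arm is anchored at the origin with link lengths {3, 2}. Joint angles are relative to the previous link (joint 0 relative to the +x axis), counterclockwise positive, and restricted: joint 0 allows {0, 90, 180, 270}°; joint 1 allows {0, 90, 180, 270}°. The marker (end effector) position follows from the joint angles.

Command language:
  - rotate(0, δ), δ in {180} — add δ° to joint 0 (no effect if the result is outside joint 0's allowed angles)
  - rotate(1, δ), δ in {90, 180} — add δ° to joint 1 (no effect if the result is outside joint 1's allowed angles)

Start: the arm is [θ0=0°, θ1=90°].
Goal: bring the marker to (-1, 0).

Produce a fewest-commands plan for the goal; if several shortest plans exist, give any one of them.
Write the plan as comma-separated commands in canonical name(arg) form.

rotate(0, 180), rotate(1, 90)

t0: [θ0=0°, θ1=90°]
1. rotate(0, 180) → [θ0=180°, θ1=90°]
2. rotate(1, 90) → [θ0=180°, θ1=180°]
shorter routes all fall short; 2 is best.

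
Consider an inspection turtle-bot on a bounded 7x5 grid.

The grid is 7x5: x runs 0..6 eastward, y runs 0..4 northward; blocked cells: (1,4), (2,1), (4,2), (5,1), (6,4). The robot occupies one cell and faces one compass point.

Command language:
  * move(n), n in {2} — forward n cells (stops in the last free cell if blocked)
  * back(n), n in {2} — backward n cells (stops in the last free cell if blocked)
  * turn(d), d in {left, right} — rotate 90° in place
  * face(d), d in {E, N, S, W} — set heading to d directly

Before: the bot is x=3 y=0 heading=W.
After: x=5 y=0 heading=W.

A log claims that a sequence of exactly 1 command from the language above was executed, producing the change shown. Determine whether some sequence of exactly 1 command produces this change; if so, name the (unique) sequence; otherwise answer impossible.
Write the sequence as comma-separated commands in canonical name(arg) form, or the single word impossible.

key: heading stays W — the single command does not turn
from: x=3 y=0 heading=W
t=1 back(2) ⇒ x=5 y=0 heading=W
no rival 1-sequence matches.

back(2)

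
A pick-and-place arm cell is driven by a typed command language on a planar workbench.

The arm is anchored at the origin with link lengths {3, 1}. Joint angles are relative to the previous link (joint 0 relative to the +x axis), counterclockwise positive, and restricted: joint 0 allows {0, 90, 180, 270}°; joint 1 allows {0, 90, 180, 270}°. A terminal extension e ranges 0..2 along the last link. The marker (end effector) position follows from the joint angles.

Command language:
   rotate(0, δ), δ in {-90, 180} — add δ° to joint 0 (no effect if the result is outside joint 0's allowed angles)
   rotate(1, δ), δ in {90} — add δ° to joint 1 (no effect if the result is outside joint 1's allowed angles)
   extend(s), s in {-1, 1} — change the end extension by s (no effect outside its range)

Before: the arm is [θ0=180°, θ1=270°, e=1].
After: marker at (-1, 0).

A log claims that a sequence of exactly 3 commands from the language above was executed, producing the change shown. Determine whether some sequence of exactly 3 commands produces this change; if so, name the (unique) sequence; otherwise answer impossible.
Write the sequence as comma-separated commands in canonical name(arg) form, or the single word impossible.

initial: [θ0=180°, θ1=270°, e=1]
t=1 rotate(1, 90) ⇒ [θ0=180°, θ1=0°, e=1]
t=2 rotate(1, 90) ⇒ [θ0=180°, θ1=90°, e=1]
t=3 rotate(1, 90) ⇒ [θ0=180°, θ1=180°, e=1]
all 125 alternatives checked — unique.

rotate(1, 90), rotate(1, 90), rotate(1, 90)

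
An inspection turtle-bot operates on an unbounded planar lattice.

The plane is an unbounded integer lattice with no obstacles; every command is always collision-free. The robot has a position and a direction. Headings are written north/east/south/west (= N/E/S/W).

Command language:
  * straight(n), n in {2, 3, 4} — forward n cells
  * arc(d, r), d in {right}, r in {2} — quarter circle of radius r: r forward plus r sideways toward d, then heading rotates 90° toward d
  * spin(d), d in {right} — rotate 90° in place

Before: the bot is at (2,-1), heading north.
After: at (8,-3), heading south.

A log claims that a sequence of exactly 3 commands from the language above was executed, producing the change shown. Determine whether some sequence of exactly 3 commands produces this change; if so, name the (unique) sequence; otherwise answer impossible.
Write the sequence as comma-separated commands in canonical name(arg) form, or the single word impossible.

key: position moved to (8,-3) AND the heading swung to S — translation plus rotation needed
start: at (2,-1), heading north
t=1 spin(right) ⇒ at (2,-1), heading east
t=2 straight(4) ⇒ at (6,-1), heading east
t=3 arc(right, 2) ⇒ at (8,-3), heading south
no other 3-command option fits: unique.

spin(right), straight(4), arc(right, 2)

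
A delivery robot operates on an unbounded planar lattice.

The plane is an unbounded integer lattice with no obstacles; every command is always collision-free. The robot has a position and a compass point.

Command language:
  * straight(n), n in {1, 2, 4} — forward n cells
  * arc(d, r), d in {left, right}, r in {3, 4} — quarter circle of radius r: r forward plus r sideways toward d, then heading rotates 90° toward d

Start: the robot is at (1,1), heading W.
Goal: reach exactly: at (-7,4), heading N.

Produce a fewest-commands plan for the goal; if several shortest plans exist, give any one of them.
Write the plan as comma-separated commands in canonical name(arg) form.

straight(1), straight(4), arc(right, 3)

initial: at (1,1), heading W
[1] after straight(1): at (0,1), heading W
[2] after straight(4): at (-4,1), heading W
[3] after arc(right, 3): at (-7,4), heading N
minimal: 3 command(s), checked below 3.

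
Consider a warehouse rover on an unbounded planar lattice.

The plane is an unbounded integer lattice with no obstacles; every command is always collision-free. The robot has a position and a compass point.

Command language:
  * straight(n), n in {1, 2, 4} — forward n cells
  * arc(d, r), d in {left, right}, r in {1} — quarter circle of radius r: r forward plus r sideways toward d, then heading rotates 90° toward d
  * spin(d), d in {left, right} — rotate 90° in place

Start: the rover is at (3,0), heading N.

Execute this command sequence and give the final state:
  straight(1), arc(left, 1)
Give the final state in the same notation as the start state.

at (2,2), heading W

start: at (3,0), heading N
1. straight(1) → at (3,1), heading N
2. arc(left, 1) → at (2,2), heading W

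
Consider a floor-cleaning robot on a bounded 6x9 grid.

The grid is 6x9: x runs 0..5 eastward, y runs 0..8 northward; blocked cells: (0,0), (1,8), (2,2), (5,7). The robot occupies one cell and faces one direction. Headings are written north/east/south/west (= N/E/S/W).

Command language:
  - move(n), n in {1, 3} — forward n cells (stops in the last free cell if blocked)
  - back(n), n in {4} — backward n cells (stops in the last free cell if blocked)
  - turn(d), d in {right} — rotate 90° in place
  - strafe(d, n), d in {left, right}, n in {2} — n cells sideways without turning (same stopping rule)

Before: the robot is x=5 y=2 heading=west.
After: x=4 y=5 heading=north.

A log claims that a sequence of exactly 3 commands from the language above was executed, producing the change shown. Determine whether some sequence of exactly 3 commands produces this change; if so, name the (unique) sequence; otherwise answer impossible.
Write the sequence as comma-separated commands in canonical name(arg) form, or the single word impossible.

move(1), turn(right), move(3)

key: cell and facing (now N) both changed — the 3 commands mix motion and turning
begin: x=5 y=2 heading=west
1. move(1) → x=4 y=2 heading=west
2. turn(right) → x=4 y=2 heading=north
3. move(3) → x=4 y=5 heading=north
all 216 alternatives checked — unique.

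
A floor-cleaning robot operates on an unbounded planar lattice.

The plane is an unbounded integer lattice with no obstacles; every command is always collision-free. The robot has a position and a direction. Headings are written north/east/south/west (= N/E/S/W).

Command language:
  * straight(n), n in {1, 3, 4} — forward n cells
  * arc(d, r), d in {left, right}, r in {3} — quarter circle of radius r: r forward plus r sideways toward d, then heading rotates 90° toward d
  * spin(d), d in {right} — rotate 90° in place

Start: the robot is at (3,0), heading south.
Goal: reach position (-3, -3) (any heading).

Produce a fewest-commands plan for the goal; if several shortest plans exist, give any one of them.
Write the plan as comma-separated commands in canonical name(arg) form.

arc(right, 3), straight(3)

begin: at (3,0), heading south
1. arc(right, 3) → at (0,-3), heading west
2. straight(3) → at (-3,-3), heading west
minimal: 2 command(s), checked below 2.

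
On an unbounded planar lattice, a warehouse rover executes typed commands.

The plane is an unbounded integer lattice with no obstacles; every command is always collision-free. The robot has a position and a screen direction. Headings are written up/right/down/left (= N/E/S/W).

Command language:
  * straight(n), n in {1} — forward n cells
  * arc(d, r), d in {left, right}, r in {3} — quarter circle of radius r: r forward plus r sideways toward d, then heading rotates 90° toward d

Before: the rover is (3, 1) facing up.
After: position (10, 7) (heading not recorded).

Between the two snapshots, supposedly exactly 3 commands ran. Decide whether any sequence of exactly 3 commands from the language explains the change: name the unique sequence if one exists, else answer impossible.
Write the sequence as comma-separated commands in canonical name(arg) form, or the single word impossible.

arc(right, 3), straight(1), arc(left, 3)

key: order matters: swapping arc(right, 3) and arc(left, 3) lands elsewhere
from: (3, 1) facing up
1. arc(right, 3) → (6, 4) facing right
2. straight(1) → (7, 4) facing right
3. arc(left, 3) → (10, 7) facing up
uniquely the one of 27 3-step routes that fits.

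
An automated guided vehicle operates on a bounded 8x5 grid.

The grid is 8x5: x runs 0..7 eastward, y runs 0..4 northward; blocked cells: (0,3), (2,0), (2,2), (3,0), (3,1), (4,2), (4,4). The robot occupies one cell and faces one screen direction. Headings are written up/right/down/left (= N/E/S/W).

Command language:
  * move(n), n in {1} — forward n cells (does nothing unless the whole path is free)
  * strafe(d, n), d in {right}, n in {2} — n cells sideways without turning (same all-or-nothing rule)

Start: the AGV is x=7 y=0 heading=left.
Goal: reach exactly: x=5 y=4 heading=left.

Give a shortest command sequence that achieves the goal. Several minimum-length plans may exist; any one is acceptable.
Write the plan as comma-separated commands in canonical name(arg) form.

start: x=7 y=0 heading=left
1. strafe(right, 2) → x=7 y=2 heading=left
2. strafe(right, 2) → x=7 y=4 heading=left
3. move(1) → x=6 y=4 heading=left
4. move(1) → x=5 y=4 heading=left
nothing shorter than 4 reaches the goal.

strafe(right, 2), strafe(right, 2), move(1), move(1)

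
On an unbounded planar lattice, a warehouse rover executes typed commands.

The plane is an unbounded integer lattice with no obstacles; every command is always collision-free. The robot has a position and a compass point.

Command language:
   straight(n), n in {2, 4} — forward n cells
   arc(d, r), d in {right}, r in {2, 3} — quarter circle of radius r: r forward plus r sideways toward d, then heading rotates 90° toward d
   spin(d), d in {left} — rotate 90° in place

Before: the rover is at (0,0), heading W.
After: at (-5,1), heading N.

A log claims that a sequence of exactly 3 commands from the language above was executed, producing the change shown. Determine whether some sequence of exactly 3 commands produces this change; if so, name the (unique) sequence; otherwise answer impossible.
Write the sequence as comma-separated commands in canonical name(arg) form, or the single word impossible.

key: cell and facing (now N) both changed — the 3 commands mix motion and turning
from: at (0,0), heading W
[1] after spin(left): at (0,0), heading S
[2] after arc(right, 2): at (-2,-2), heading W
[3] after arc(right, 3): at (-5,1), heading N
no rival 3-sequence matches.

spin(left), arc(right, 2), arc(right, 3)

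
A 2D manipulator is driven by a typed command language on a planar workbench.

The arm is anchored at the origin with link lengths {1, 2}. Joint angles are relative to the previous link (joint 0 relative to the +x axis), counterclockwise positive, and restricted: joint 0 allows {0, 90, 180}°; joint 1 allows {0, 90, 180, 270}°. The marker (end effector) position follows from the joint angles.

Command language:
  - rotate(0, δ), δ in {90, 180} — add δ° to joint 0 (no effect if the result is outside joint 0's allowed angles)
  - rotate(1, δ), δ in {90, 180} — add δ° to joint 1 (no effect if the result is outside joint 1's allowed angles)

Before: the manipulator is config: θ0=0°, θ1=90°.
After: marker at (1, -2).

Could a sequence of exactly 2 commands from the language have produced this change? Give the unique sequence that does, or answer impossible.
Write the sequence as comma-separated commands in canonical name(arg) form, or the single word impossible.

initial: config: θ0=0°, θ1=90°
1. rotate(1, 90) → config: θ0=0°, θ1=180°
2. rotate(1, 90) → config: θ0=0°, θ1=270°
no rival 2-sequence matches.

rotate(1, 90), rotate(1, 90)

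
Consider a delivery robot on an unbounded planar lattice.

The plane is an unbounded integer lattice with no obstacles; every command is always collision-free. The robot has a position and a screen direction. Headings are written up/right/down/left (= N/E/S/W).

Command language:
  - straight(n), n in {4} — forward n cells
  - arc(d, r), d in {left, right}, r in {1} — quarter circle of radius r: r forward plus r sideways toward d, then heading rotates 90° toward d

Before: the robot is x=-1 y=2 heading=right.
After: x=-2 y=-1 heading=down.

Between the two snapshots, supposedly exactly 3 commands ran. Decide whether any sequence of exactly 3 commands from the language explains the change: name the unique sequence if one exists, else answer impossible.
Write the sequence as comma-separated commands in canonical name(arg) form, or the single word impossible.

arc(right, 1), arc(right, 1), arc(left, 1)

key: running arc(left, 1) before arc(right, 1) would end elsewhere — order is forced
initial: x=-1 y=2 heading=right
step 1 (arc(right, 1)): x=0 y=1 heading=down
step 2 (arc(right, 1)): x=-1 y=0 heading=left
step 3 (arc(left, 1)): x=-2 y=-1 heading=down
no other 3-command option fits: unique.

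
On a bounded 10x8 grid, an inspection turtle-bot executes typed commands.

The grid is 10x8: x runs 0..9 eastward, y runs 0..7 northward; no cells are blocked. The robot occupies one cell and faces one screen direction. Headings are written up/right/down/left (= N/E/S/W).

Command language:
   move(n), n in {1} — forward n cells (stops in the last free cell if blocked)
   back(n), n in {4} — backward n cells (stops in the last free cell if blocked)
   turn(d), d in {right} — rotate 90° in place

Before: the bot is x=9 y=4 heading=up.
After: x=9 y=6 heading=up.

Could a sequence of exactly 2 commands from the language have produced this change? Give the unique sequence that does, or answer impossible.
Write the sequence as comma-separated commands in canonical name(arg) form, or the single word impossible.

move(1), move(1)

key: still facing N at the end — nothing in the sequence rotates
from: x=9 y=4 heading=up
[1] after move(1): x=9 y=5 heading=up
[2] after move(1): x=9 y=6 heading=up
no other 2-command option fits: unique.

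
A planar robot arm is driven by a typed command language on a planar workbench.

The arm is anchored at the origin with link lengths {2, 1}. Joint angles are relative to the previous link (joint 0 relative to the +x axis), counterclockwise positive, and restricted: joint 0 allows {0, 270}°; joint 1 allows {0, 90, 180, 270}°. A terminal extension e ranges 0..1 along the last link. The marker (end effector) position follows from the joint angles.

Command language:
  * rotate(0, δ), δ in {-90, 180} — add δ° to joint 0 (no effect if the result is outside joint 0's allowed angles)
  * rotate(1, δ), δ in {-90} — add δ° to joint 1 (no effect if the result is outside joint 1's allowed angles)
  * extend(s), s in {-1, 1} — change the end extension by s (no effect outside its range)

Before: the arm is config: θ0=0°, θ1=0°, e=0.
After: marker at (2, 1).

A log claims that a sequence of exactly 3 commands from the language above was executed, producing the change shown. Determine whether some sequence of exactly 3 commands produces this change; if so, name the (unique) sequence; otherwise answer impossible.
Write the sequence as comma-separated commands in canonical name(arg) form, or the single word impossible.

rotate(1, -90), rotate(1, -90), rotate(1, -90)

begin: config: θ0=0°, θ1=0°, e=0
1. rotate(1, -90) → config: θ0=0°, θ1=270°, e=0
2. rotate(1, -90) → config: θ0=0°, θ1=180°, e=0
3. rotate(1, -90) → config: θ0=0°, θ1=90°, e=0
no other 3-command option fits: unique.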